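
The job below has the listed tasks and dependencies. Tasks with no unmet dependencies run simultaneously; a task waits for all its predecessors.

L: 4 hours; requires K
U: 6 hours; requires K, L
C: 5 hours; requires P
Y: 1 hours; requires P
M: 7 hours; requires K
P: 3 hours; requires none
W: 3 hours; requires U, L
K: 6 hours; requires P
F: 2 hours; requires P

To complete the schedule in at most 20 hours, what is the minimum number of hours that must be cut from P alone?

Current finish: 22 hours; target: 20.
P is on every critical path, so each hour cut from P cuts the finish by one (this holds down to a finish of 20).
Need 22 − 20 = 2 hours off P → P becomes 1 hour, finish becomes 20.

2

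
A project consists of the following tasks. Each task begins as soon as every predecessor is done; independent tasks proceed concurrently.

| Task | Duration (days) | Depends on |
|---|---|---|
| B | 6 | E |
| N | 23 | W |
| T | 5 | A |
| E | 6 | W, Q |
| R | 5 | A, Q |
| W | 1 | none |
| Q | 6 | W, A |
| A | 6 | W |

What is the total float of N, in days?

Critical path: W→A→Q→E→B = 1+6+6+6+6 = 25, so the finish is 25 days.
The longest chain containing N totals 24 days.
Slack of N = 2 − 1 = 1 day.

1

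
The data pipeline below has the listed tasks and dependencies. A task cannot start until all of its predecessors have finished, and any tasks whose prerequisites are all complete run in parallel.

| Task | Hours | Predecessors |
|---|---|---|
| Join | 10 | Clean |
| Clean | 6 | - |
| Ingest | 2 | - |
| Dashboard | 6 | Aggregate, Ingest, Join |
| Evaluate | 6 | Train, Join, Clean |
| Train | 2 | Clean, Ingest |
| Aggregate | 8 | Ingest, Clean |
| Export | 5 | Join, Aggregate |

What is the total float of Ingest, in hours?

6

Clean→Join→Evaluate = 6+10+6 = 22 sets the makespan at 22 hours.
Ingest finishes as early as 2 and must finish by 8.
Float = 22 − 16 = 6.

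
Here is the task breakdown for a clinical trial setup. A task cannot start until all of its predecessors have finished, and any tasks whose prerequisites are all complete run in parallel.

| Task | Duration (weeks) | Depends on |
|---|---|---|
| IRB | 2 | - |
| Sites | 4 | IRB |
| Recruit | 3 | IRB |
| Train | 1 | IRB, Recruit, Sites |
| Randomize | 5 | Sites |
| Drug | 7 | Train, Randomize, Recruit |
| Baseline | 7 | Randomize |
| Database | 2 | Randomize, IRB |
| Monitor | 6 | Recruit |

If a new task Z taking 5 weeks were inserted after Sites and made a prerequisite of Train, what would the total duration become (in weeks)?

19

Originally the job takes 18 weeks.
With Z inserted, Train now waits for max(IRB, Recruit, Sites, Z).
New critical path: IRB→Sites→Z→Train→Drug = 2+4+5+1+7 = 19 ⇒ 19 weeks.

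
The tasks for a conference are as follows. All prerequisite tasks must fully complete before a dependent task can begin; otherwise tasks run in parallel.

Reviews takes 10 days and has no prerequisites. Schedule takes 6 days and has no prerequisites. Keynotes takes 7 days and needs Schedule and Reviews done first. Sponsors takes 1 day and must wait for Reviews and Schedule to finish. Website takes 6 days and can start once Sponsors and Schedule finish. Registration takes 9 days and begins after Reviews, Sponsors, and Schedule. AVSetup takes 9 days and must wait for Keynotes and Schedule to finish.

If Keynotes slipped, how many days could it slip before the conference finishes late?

The longest chain is Reviews→Keynotes→AVSetup = 10+7+9 = 26; overall finish 26 days.
The longest chain containing Keynotes totals 26 days.
Float = 26 − 26 = 0.

0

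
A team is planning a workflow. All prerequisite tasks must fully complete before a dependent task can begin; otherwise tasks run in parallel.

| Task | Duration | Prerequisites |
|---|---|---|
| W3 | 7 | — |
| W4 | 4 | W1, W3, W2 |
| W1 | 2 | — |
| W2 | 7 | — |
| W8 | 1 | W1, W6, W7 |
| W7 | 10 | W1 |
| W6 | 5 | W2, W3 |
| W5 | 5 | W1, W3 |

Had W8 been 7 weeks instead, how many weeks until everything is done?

Actual critical path: W1→W7→W8 = 2+10+1 = 13 ⇒ 13 weeks.
W8 lies on that path, so at 7 weeks the path becomes 19 weeks.
The critical path is still W1→W7→W8; finish is now 19 weeks.

19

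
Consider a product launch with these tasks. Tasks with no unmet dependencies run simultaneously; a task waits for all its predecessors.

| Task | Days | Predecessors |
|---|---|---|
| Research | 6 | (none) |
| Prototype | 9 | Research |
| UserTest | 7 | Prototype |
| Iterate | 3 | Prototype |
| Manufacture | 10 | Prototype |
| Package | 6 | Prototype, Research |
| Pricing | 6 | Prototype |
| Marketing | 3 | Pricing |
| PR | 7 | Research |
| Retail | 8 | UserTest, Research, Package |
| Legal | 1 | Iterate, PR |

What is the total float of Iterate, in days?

The longest chain is Research→Prototype→UserTest→Retail = 6+9+7+8 = 30; overall finish 30 days.
Iterate finishes as early as 18 and must finish by 29.
Slack of Iterate = 26 − 15 = 11 days.

11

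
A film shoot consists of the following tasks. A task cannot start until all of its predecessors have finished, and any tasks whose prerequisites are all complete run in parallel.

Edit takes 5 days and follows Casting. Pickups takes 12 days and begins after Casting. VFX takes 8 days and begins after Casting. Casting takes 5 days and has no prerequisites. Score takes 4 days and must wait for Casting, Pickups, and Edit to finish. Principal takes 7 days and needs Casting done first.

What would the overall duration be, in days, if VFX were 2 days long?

21

As given, the longest chain is Casting→Pickups→Score = 5+12+4 = 21, so the finish is 21 days.
VFX is off the critical path — its longest chain is 13 days, giving 8 of slack.
The critical path is still Casting→Pickups→Score; finish is now 21 days.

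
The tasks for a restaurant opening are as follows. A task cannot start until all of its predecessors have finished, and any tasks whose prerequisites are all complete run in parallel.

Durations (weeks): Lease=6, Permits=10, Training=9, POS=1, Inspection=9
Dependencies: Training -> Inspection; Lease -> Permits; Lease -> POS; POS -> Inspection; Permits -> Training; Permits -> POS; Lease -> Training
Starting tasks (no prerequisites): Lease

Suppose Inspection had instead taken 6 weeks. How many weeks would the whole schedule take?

31

The binding path is Lease→Permits→Training→Inspection = 6+10+9+9 = 34; finish at 34 weeks.
Inspection is on the critical path; changing it to 6 makes that path 31 weeks.
The critical path is still Lease→Permits→Training→Inspection; finish is now 31 weeks.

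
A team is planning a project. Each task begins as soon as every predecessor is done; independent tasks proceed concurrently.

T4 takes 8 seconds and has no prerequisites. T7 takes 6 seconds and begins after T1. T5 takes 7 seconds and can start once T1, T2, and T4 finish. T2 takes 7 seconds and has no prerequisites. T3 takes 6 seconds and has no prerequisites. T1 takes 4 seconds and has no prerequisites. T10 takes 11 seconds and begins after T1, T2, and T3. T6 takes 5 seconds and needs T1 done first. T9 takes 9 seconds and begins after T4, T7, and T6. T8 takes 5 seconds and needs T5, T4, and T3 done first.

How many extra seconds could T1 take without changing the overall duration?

The longest chain is T4→T5→T8 = 8+7+5 = 20; overall finish 20 seconds.
Longest path through T1: 19 seconds (earliest finish 4, latest finish 5).
Float = 20 − 19 = 1.

1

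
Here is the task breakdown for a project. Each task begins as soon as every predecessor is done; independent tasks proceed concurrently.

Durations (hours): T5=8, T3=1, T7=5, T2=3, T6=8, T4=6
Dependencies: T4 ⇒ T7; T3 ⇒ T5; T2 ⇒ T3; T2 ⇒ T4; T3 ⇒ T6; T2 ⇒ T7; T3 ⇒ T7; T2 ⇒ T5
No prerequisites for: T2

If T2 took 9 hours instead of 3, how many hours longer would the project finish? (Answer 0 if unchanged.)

The binding path is T2→T4→T7 = 3+6+5 = 14; finish at 14 hours.
T2 lies on that path, so at 9 hours the path becomes 20 hours.
No other chain overtakes it, so the finish is 20 hours.
Change in finish: 20 − 14 = +6 hours.

6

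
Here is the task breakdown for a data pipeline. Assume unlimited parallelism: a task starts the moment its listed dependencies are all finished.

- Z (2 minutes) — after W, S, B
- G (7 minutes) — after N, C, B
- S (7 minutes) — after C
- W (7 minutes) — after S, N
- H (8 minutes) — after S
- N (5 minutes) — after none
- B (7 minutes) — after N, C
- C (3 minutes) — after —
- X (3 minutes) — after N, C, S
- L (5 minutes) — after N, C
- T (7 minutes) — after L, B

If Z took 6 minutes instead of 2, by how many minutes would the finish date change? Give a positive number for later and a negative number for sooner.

Critical path before the change: C→S→W→Z = 3+7+7+2 = 19 giving 19 minutes.
Z is on the critical path; changing it to 6 makes that path 23 minutes.
The critical path is still C→S→W→Z; finish is now 23 minutes.
Change in finish: 23 − 19 = +4 minutes.

4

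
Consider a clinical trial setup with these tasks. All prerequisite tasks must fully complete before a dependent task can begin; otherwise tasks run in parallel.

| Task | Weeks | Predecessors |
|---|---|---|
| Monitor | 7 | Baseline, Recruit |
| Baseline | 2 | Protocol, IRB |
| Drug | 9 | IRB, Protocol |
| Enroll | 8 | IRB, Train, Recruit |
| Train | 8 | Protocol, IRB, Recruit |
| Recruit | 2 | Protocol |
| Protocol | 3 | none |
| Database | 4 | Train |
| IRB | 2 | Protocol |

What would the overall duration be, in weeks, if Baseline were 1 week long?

21

As given, the longest chain is Protocol→IRB→Train→Enroll = 3+2+8+8 = 21, so the finish is 21 weeks.
The longest path through Baseline is only 14 weeks, so Baseline has float 7.
That remains the longest chain; total 21 weeks.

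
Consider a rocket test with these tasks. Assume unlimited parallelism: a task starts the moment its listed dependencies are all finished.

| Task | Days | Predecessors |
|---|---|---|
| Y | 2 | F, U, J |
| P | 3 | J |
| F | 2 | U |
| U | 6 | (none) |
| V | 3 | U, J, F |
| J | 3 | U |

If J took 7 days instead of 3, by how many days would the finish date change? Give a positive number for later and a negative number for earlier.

4

Actual critical path: U→J→P = 6+3+3 = 12 ⇒ 12 days.
J lies on that path, so at 7 days the path becomes 16 days.
No other chain overtakes it, so the finish is 16 days.
Change in finish: 16 − 12 = +4 days.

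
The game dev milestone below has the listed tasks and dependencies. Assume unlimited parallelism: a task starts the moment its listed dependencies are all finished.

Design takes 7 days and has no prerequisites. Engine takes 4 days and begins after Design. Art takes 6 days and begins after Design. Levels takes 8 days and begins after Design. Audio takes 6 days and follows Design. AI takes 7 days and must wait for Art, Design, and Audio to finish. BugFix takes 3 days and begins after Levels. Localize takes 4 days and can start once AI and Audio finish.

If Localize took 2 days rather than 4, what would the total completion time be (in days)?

The binding path is Design→Art→AI→Localize = 7+6+7+4 = 24; finish at 24 days.
Since Localize is critical, the -2 change carries straight to that chain (now 22 days).
That remains the longest chain; total 22 days.

22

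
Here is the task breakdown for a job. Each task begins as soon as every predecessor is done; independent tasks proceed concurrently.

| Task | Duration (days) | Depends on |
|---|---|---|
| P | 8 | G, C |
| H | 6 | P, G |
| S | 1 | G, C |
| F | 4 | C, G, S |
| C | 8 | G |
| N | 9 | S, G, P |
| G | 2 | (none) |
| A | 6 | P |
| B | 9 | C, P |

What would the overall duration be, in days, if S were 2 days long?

27

Baseline: G→C→P→B = 2+8+8+9 = 27 → 27 days.
The longest path through S is only 20 days, so S has float 7.
The critical path is still G→C→P→B; finish is now 27 days.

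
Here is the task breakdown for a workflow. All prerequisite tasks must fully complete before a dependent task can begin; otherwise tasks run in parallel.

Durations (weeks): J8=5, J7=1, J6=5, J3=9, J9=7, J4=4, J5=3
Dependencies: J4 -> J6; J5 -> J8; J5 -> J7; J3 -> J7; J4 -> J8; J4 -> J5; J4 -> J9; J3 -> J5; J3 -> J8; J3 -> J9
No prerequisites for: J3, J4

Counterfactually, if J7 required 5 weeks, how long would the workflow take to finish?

Baseline: J3→J5→J8 = 9+3+5 = 17 → 17 weeks.
J7 is off the critical path — its longest chain is 13 weeks, giving 4 of slack.
New critical path: J3→J5→J7 = 9+3+5 = 17 ⇒ 17 weeks.

17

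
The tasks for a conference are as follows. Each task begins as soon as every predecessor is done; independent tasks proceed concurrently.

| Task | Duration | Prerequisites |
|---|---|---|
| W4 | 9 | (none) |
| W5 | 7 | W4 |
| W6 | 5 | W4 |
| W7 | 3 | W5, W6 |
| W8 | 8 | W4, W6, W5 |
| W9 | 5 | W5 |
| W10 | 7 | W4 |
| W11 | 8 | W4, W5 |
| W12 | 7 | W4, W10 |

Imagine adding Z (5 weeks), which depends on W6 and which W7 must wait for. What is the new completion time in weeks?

24

Originally the job takes 24 weeks.
With Z inserted, W7 now waits for max(W5, W6, Z).
New critical path: W4→W5→W8 = 9+7+8 = 24 ⇒ 24 weeks.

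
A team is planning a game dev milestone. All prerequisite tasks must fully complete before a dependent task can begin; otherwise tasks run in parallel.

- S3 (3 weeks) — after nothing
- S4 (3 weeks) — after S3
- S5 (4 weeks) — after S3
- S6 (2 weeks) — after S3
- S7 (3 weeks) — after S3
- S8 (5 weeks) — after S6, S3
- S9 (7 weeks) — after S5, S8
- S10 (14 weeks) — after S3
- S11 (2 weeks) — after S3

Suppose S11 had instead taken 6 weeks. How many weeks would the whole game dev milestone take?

17

As given, the longest chain is S3→S6→S8→S9 = 3+2+5+7 = 17, so the finish is 17 weeks.
S11 has 12 weeks of float (longest path through it is 5).
The critical path is still S3→S6→S8→S9; finish is now 17 weeks.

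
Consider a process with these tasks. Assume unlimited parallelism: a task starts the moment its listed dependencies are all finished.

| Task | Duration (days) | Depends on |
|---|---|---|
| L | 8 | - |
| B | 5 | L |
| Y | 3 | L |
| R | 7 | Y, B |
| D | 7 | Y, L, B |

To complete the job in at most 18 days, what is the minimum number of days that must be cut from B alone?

Current finish: 20 days; target: 18.
B is on every critical path, so each day cut from B cuts the finish by one (this holds down to a finish of 18).
Need 20 − 18 = 2 days off B → B becomes 3 days, finish becomes 18.

2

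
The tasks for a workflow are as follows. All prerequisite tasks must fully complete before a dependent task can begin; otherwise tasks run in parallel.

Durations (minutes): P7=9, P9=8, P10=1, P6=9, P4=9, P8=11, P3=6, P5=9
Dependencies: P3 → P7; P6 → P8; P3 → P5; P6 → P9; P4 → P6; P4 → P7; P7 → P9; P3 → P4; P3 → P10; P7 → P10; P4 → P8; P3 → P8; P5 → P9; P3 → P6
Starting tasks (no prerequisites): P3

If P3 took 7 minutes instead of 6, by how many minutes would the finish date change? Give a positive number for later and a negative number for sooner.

Critical path before the change: P3→P4→P6→P8 = 6+9+9+11 = 35 giving 35 minutes.
P3 lies on that path, so at 7 minutes the path becomes 36 minutes.
That remains the longest chain; total 36 minutes.
Change in finish: 36 − 35 = +1 minutes.

1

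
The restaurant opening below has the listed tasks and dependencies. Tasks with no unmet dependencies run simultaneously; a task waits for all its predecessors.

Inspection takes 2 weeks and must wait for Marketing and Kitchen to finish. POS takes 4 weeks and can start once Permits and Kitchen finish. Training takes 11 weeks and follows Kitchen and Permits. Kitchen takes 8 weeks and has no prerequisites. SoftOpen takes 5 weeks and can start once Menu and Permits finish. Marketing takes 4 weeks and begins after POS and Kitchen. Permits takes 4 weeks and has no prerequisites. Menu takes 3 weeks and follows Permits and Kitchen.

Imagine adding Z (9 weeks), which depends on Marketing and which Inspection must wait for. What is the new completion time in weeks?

27

Originally the job takes 19 weeks.
With Z inserted, Inspection now waits for max(Marketing, Kitchen, Z).
New critical path: Kitchen→POS→Marketing→Z→Inspection = 8+4+4+9+2 = 27 ⇒ 27 weeks.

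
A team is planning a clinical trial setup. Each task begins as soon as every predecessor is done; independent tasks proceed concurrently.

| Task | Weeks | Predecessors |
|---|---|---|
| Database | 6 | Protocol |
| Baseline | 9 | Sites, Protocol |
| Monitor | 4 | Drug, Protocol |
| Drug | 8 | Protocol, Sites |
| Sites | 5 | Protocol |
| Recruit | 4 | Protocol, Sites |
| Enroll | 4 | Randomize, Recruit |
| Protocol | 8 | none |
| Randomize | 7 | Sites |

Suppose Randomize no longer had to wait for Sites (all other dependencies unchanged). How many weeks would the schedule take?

With the dependency in place, Protocol→Sites→Drug→Monitor = 8+5+8+4 = 25 sets the finish at 25 weeks.
Without Sites→Randomize, Randomize's earliest start moves from 13 to 0.
New critical path: Protocol→Sites→Drug→Monitor = 8+5+8+4 = 25 ⇒ 25 weeks.

25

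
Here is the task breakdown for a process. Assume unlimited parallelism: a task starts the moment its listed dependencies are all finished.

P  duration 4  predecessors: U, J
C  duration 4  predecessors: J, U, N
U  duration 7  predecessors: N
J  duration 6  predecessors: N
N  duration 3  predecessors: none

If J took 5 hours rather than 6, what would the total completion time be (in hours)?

14

As given, the longest chain is N→U→C = 3+7+4 = 14, so the finish is 14 hours.
J has 1 hour of float (longest path through it is 13).
The critical path is still N→U→C; finish is now 14 hours.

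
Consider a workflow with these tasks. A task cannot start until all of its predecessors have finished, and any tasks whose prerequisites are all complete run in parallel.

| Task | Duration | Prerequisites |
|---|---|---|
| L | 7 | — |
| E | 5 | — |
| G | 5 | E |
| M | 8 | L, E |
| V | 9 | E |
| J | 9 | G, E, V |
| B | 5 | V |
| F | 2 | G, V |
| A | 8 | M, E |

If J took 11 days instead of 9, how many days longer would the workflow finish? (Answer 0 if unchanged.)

2

Baseline: E→V→J = 5+9+9 = 23 → 23 days.
J is on the critical path; changing it to 11 makes that path 25 days.
No other chain overtakes it, so the finish is 25 days.
Change in finish: 25 − 23 = +2 days.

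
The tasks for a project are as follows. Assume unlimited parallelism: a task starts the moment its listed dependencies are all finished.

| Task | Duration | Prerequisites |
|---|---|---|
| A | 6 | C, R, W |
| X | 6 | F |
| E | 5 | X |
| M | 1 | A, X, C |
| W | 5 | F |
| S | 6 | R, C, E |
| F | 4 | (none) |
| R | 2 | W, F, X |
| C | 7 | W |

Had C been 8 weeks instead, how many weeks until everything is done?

24

Baseline: F→W→C→A→M = 4+5+7+6+1 = 23 → 23 weeks.
Since C is critical, the +1 change carries straight to that chain (now 24 weeks).
No other chain overtakes it, so the finish is 24 weeks.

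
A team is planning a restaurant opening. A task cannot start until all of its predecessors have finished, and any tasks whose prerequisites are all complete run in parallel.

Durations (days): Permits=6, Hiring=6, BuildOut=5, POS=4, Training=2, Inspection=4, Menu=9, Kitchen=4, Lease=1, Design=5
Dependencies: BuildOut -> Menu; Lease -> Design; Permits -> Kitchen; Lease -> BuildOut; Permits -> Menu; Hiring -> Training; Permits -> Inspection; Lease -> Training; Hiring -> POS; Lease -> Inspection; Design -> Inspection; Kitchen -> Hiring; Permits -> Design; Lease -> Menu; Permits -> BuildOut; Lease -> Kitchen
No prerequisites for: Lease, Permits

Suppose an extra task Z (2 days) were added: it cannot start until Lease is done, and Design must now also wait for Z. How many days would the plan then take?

20

Originally the plan takes 20 days.
With Z inserted, Design now waits for max(Permits, Lease, Z).
New critical path: Permits→BuildOut→Menu = 6+5+9 = 20 ⇒ 20 days.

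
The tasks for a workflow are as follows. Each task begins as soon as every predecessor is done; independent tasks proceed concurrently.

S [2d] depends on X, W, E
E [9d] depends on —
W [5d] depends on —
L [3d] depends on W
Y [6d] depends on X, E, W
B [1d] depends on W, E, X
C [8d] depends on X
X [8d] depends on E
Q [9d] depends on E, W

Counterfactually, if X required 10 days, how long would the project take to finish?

27

Baseline: E→X→C = 9+8+8 = 25 → 25 days.
Since X is critical, the +2 change carries straight to that chain (now 27 days).
The critical path is still E→X→C; finish is now 27 days.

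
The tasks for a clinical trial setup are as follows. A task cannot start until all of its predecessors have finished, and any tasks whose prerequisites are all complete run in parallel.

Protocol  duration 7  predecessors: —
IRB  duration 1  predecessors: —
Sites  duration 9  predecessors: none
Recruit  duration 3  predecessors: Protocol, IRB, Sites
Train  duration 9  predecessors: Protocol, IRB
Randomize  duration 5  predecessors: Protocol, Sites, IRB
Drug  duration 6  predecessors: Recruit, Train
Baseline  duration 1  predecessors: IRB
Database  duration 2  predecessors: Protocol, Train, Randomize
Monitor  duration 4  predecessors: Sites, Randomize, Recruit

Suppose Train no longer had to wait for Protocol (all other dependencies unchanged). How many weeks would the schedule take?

18

With the dependency in place, Protocol→Train→Drug = 7+9+6 = 22 sets the finish at 22 weeks.
Without Protocol→Train, Train's earliest start moves from 7 to 1.
After: Sites→Recruit→Drug = 9+3+6 = 18 → 18 weeks.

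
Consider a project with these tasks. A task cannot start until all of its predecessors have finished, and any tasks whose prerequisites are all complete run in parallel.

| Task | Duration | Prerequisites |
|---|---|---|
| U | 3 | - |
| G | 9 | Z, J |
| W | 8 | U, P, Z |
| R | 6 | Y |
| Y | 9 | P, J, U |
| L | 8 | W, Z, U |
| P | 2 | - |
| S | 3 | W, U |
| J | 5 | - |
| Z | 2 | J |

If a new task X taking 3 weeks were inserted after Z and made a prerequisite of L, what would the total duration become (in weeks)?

23

Originally the plan takes 23 weeks.
With X inserted, L now waits for max(W, Z, U, X).
New critical path: J→Z→W→L = 5+2+8+8 = 23 ⇒ 23 weeks.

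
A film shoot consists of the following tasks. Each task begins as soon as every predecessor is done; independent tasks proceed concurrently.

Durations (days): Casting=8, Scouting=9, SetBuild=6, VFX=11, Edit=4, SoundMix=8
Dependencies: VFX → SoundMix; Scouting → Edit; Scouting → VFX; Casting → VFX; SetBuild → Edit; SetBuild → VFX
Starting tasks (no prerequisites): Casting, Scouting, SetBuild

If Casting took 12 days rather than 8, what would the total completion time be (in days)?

31

Baseline: Scouting→VFX→SoundMix = 9+11+8 = 28 → 28 days.
Casting has 1 day of float (longest path through it is 27).
New critical path: Casting→VFX→SoundMix = 12+11+8 = 31 ⇒ 31 days.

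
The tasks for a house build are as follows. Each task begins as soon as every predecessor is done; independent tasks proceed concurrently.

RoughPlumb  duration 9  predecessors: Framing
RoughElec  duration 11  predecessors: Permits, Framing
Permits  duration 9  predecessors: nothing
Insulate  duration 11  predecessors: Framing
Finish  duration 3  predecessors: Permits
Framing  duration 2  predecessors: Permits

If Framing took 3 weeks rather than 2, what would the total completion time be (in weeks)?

Baseline: Permits→Framing→RoughElec = 9+2+11 = 22 → 22 weeks.
Framing lies on that path, so at 3 weeks the path becomes 23 weeks.
No other chain overtakes it, so the finish is 23 weeks.

23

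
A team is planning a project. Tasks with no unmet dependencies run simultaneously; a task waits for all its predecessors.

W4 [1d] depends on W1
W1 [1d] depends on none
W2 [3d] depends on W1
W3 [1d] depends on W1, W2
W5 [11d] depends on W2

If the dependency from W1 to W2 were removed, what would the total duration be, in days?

Original critical path: W1→W2→W5 = 1+3+11 = 15 ⇒ 15 days.
Without W1→W2, W2's earliest start moves from 1 to 0.
After: W2→W5 = 3+11 = 14 → 14 days.

14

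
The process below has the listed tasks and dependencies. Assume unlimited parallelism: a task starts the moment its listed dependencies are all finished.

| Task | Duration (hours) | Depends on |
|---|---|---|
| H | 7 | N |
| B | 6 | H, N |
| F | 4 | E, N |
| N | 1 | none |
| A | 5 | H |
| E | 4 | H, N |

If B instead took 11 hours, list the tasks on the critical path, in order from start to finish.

N, H, B

Baseline: N→H→E→F = 1+7+4+4 = 16 → 16 hours.
The longest path through B is only 14 hours, so B has float 2.
New critical path: N→H→B = 1+7+11 = 19 ⇒ 19 hours.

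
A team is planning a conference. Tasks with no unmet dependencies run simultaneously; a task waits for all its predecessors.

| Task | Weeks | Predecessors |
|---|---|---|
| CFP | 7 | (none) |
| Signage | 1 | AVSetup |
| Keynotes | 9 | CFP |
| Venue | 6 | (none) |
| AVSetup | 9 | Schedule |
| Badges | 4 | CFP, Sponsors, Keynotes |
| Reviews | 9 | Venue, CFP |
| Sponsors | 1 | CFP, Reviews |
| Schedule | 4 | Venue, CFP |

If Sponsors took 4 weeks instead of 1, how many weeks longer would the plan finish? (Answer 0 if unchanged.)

As given, the longest chain is CFP→Reviews→Sponsors→Badges = 7+9+1+4 = 21, so the finish is 21 weeks.
Sponsors is on the critical path; changing it to 4 makes that path 24 weeks.
That remains the longest chain; total 24 weeks.
Change in finish: 24 − 21 = +3 weeks.

3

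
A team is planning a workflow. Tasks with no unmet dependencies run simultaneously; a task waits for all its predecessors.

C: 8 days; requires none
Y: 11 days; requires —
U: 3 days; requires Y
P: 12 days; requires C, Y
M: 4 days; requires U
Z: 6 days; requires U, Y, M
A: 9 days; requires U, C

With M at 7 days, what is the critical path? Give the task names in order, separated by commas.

Y, U, M, Z

The binding path is Y→U→M→Z = 11+3+4+6 = 24; finish at 24 days.
Since M is critical, the +3 change carries straight to that chain (now 27 days).
That remains the longest chain; total 27 days.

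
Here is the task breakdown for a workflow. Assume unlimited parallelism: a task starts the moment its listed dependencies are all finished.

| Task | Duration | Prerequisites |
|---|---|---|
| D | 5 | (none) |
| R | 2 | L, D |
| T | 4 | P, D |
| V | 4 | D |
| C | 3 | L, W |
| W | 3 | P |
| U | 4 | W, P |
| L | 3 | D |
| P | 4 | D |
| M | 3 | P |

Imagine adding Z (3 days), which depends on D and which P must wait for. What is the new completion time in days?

19

Originally the schedule takes 16 days.
With Z inserted, P now waits for max(D, Z).
New critical path: D→Z→P→W→U = 5+3+4+3+4 = 19 ⇒ 19 days.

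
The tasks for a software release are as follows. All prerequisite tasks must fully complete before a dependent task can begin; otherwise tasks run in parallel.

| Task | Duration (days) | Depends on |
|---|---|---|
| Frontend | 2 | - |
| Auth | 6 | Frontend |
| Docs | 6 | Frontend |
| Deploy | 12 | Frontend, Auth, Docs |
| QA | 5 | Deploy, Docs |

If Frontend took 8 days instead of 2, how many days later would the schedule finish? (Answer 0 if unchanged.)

6

Baseline: Frontend→Auth→Deploy→QA = 2+6+12+5 = 25 → 25 days.
Frontend lies on that path, so at 8 days the path becomes 31 days.
The critical path is still Frontend→Auth→Deploy→QA; finish is now 31 days.
Change in finish: 31 − 25 = +6 days.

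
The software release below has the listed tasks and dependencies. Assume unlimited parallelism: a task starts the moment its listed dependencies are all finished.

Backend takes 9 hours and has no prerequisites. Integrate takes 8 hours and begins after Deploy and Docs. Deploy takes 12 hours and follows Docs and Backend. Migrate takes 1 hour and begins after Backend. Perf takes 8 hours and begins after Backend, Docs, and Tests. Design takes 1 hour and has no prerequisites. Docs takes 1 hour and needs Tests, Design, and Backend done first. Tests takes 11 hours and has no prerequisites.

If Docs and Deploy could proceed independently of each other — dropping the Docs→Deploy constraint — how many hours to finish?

29

Before: longest chain Tests→Docs→Deploy→Integrate = 11+1+12+8 = 32, finish 32.
Without Docs→Deploy, Deploy's earliest start moves from 12 to 9.
New critical path: Backend→Deploy→Integrate = 9+12+8 = 29 ⇒ 29 hours.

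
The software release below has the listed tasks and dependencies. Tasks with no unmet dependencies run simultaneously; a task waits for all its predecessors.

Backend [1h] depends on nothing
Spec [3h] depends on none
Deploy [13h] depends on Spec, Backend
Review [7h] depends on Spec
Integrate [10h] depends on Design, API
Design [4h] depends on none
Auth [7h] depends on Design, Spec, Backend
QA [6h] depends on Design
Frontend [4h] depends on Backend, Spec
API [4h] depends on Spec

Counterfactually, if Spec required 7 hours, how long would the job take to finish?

As given, the longest chain is Spec→API→Integrate = 3+4+10 = 17, so the finish is 17 hours.
Spec lies on that path, so at 7 hours the path becomes 21 hours.
The critical path is still Spec→API→Integrate; finish is now 21 hours.

21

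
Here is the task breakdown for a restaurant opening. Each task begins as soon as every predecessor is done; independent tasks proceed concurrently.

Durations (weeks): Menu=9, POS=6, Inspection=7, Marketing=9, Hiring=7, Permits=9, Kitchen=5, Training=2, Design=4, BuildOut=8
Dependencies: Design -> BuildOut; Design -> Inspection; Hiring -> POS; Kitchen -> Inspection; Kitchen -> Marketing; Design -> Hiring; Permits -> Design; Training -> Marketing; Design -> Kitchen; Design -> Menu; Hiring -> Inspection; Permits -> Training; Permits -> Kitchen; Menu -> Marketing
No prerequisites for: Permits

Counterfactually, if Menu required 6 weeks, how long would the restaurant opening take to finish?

28

Critical path before the change: Permits→Design→Menu→Marketing = 9+4+9+9 = 31 giving 31 weeks.
Menu is on the critical path; changing it to 6 makes that path 28 weeks.
No other chain overtakes it, so the finish is 28 weeks.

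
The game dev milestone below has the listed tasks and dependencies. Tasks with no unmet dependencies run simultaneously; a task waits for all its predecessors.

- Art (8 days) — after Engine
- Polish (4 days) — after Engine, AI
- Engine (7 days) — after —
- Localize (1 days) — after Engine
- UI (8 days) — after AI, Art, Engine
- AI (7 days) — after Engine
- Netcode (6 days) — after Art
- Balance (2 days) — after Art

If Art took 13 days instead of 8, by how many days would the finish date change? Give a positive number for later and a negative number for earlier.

5

The binding path is Engine→Art→UI = 7+8+8 = 23; finish at 23 days.
Art is on the critical path; changing it to 13 makes that path 28 days.
The critical path is still Engine→Art→UI; finish is now 28 days.
Change in finish: 28 − 23 = +5 days.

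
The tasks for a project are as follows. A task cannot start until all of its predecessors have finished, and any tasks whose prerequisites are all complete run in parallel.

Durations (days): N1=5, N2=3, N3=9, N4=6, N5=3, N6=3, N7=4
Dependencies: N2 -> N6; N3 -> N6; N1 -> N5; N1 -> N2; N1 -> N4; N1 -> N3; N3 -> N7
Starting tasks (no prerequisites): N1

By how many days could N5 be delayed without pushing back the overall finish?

The longest chain is N1→N3→N7 = 5+9+4 = 18; overall finish 18 days.
N5 finishes as early as 8 and must finish by 18.
Float = 18 − 8 = 10.

10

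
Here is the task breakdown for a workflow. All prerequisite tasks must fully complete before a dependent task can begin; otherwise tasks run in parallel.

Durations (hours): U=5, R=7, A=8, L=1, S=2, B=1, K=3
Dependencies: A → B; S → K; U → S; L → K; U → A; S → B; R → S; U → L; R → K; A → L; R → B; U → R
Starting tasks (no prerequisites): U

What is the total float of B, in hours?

The longest chain is U→R→S→K = 5+7+2+3 = 17; overall finish 17 hours.
The longest chain containing B totals 15 hours.
So B can slip 17 − 15 = 2 hours.

2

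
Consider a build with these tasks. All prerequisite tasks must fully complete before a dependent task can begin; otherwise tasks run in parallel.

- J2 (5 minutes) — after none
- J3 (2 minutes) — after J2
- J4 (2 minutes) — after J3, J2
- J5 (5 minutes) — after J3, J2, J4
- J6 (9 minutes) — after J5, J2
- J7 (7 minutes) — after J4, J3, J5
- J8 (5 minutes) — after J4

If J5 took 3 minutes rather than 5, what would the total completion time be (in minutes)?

As given, the longest chain is J2→J3→J4→J5→J6 = 5+2+2+5+9 = 23, so the finish is 23 minutes.
Since J5 is critical, the -2 change carries straight to that chain (now 21 minutes).
No other chain overtakes it, so the finish is 21 minutes.

21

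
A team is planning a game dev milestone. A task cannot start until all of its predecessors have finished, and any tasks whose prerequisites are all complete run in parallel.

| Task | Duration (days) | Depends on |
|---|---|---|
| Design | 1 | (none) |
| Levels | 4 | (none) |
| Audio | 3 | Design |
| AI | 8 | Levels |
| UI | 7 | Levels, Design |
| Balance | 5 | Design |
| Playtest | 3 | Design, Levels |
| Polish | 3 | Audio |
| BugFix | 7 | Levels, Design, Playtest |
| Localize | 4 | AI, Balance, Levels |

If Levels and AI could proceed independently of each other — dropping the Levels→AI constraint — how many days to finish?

14

Before: longest chain Levels→AI→Localize = 4+8+4 = 16, finish 16.
Without Levels→AI, AI's earliest start moves from 4 to 0.
New critical path: Levels→Playtest→BugFix = 4+3+7 = 14 ⇒ 14 days.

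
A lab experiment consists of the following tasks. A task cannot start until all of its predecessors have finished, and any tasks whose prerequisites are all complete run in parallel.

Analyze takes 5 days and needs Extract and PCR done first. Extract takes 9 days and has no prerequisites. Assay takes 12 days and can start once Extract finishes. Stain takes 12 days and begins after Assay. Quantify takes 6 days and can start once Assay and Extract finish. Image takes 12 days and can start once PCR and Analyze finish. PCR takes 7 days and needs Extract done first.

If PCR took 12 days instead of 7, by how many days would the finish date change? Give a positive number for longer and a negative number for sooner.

Baseline: Extract→PCR→Analyze→Image = 9+7+5+12 = 33 → 33 days.
Since PCR is critical, the +5 change carries straight to that chain (now 38 days).
No other chain overtakes it, so the finish is 38 days.
Change in finish: 38 − 33 = +5 days.

5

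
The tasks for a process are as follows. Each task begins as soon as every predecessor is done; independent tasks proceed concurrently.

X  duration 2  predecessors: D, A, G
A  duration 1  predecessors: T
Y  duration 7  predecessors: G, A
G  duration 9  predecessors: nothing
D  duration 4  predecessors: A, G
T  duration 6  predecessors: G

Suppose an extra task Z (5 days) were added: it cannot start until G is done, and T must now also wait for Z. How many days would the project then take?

28

Originally the project takes 23 days.
With Z inserted, T now waits for max(G, Z).
New critical path: G→Z→T→A→Y = 9+5+6+1+7 = 28 ⇒ 28 days.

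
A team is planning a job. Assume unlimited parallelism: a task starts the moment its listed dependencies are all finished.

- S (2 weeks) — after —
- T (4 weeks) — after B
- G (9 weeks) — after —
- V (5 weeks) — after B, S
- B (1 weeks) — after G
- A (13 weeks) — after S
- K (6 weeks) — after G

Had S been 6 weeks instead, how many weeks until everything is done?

Baseline: S→A = 2+13 = 15 → 15 weeks.
S is on the critical path; changing it to 6 makes that path 19 weeks.
No other chain overtakes it, so the finish is 19 weeks.

19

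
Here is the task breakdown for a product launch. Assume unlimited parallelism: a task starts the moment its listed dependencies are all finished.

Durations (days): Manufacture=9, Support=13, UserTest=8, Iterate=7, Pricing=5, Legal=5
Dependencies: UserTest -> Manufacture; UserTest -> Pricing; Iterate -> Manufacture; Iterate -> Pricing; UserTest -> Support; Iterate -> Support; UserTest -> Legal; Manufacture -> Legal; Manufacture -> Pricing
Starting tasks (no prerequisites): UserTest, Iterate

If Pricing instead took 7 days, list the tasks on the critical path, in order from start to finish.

As given, the longest chain is UserTest→Manufacture→Pricing = 8+9+5 = 22, so the finish is 22 days.
Pricing lies on that path, so at 7 days the path becomes 24 days.
That remains the longest chain; total 24 days.

UserTest, Manufacture, Pricing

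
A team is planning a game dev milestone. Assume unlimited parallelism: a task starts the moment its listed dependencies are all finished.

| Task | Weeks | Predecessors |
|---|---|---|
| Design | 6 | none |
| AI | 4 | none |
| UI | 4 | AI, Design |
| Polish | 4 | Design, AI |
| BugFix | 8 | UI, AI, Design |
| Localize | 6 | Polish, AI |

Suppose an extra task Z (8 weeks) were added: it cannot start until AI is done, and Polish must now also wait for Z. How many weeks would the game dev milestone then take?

22

Originally the game dev milestone takes 18 weeks.
With Z inserted, Polish now waits for max(Design, AI, Z).
New critical path: AI→Z→Polish→Localize = 4+8+4+6 = 22 ⇒ 22 weeks.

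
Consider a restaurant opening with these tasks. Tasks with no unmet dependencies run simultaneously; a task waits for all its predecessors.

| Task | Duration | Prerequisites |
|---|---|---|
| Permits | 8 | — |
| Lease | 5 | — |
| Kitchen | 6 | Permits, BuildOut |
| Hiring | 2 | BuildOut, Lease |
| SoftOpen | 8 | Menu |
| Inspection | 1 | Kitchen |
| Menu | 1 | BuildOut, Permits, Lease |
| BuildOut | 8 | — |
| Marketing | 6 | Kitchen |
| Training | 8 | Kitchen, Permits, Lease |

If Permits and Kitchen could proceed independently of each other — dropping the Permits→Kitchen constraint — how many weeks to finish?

Original critical path: Permits→Kitchen→Training = 8+6+8 = 22 ⇒ 22 weeks.
Dropping Permits→Kitchen doesn't change Kitchen's earliest start (8); another predecessor still binds.
The longest chain is now BuildOut→Kitchen→Training = 8+6+8 = 22, so the job takes 22 weeks.

22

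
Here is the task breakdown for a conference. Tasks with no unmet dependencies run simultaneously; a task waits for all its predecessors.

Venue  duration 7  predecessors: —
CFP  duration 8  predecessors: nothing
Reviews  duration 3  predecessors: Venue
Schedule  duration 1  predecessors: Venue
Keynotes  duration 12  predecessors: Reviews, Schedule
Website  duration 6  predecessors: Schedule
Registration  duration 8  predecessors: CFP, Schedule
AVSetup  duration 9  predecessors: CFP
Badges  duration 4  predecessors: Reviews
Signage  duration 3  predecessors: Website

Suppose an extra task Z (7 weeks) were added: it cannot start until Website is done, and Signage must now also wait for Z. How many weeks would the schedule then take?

Originally the schedule takes 22 weeks.
With Z inserted, Signage now waits for max(Website, Z).
New critical path: Venue→Schedule→Website→Z→Signage = 7+1+6+7+3 = 24 ⇒ 24 weeks.

24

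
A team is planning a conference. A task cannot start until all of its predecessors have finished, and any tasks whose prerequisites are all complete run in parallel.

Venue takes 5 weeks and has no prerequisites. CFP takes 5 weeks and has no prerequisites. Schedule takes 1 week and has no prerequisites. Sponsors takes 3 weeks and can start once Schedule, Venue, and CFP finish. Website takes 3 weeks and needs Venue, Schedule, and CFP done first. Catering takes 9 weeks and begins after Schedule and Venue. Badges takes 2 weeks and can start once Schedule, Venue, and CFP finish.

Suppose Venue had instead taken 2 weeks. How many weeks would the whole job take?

Baseline: Venue→Catering = 5+9 = 14 → 14 weeks.
Venue is on the critical path; changing it to 2 makes that path 11 weeks.
The critical path is still Venue→Catering; finish is now 11 weeks.

11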